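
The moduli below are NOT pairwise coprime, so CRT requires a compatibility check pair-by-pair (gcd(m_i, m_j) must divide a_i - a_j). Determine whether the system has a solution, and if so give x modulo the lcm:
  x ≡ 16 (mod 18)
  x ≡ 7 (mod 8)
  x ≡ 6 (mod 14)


Moduli 18, 8, 14 are not pairwise coprime, so CRT works modulo lcm(m_i) when all pairwise compatibility conditions hold.
Pairwise compatibility: gcd(m_i, m_j) must divide a_i - a_j for every pair.
Merge one congruence at a time:
  Start: x ≡ 16 (mod 18).
  Combine with x ≡ 7 (mod 8): gcd(18, 8) = 2, and 7 - 16 = -9 is NOT divisible by 2.
    ⇒ system is inconsistent (no integer solution).

No solution (the system is inconsistent).


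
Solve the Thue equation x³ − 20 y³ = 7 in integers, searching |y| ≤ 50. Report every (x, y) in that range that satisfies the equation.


The equation is x³ - 20y³ = 7. For fixed y, x³ = 20·y³ + 7, so a solution requires the RHS to be a perfect cube.
Strategy: iterate y from -50 to 50, compute RHS = 20·y³ + 7, and check whether it is a (positive or negative) perfect cube.
Check small values of y:
  y = 0: RHS = 7 is not a perfect cube.
  y = 1: RHS = 27 = (3)³ ⇒ x = 3 works.
  y = -1: RHS = -13 is not a perfect cube.
  y = 2: RHS = 167 is not a perfect cube.
  y = -2: RHS = -153 is not a perfect cube.
  y = 3: RHS = 547 is not a perfect cube.
  y = -3: RHS = -533 is not a perfect cube.
Continuing the search up to |y| = 50 finds no further solutions beyond those listed.
Collected solutions: (3, 1).

Solutions (with |y| ≤ 50): (3, 1).


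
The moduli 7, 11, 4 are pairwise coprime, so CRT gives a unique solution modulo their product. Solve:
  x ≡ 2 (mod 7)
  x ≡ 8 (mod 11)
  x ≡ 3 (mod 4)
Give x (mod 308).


Moduli 7, 11, 4 are pairwise coprime; by CRT there is a unique solution modulo M = 7 · 11 · 4 = 308.
Solve pairwise, accumulating the modulus:
  Start with x ≡ 2 (mod 7).
  Combine with x ≡ 8 (mod 11): since gcd(7, 11) = 1, we get a unique residue mod 77.
    Write x = 2 + 7·t and substitute into x ≡ 8 (mod 11): 7·t ≡ 8 − 2 = 6 (mod 11).
    The inverse of 7 mod 11 is 8 (since 7·8 = 56 = 5·11 + 1), so t ≡ 8·6 = 48 ≡ 4 (mod 11).
    Then x = 2 + 7·4 = 30, valid modulo lcm(7, 11) = 77: x ≡ 30 (mod 77).
  Combine with x ≡ 3 (mod 4): since gcd(77, 4) = 1, we get a unique residue mod 308.
    Write x = 30 + 77·t and substitute into x ≡ 3 (mod 4): 77·t ≡ 3 − 30 = -27 (mod 4).
    Reduce coefficients mod 4: 1·t ≡ 1 (mod 4).
    So t ≡ 1 (mod 4).
    Then x = 30 + 77·1 = 107, valid modulo lcm(77, 4) = 308: x ≡ 107 (mod 308).
Verify: 107 mod 7 = 2 ✓, 107 mod 11 = 8 ✓, 107 mod 4 = 3 ✓.

x ≡ 107 (mod 308).


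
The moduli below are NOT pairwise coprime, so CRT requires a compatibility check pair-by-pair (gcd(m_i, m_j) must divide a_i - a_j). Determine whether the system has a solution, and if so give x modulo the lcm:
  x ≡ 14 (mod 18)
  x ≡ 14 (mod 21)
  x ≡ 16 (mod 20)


Moduli 18, 21, 20 are not pairwise coprime, so CRT works modulo lcm(m_i) when all pairwise compatibility conditions hold.
Pairwise compatibility: gcd(m_i, m_j) must divide a_i - a_j for every pair.
Merge one congruence at a time:
  Start: x ≡ 14 (mod 18).
  Combine with x ≡ 14 (mod 21): gcd(18, 21) = 3; 14 - 14 = 0, which IS divisible by 3, so compatible.
    Write x = 14 + 18·t and substitute into x ≡ 14 (mod 21): 18·t ≡ 14 − 14 = 0 (mod 21).
    Divide the congruence (and modulus) by g = 3: 6·t ≡ 0 (mod 7).
    The inverse of 6 mod 7 is 6 (since 6·6 = 36 = 5·7 + 1), so t ≡ 6·0 = 0 ≡ 0 (mod 7).
    Then x = 14 + 18·0 = 14, valid modulo lcm(18, 21) = 126: x ≡ 14 (mod 126).
  Combine with x ≡ 16 (mod 20): gcd(126, 20) = 2; 16 - 14 = 2, which IS divisible by 2, so compatible.
    Write x = 14 + 126·t and substitute into x ≡ 16 (mod 20): 126·t ≡ 16 − 14 = 2 (mod 20).
    Divide the congruence (and modulus) by g = 2: 63·t ≡ 1 (mod 10).
    Reduce coefficients mod 10: 3·t ≡ 1 (mod 10).
    The inverse of 3 mod 10 is 7 (since 3·7 = 21 = 2·10 + 1), so t ≡ 7·1 = 7 ≡ 7 (mod 10).
    Then x = 14 + 126·7 = 896, valid modulo lcm(126, 20) = 1260: x ≡ 896 (mod 1260).
Verify: 896 mod 18 = 14, 896 mod 21 = 14, 896 mod 20 = 16.

x ≡ 896 (mod 1260).


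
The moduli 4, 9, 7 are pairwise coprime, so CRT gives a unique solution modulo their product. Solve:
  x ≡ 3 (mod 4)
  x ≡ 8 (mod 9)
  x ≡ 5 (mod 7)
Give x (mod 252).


Moduli 4, 9, 7 are pairwise coprime; by CRT there is a unique solution modulo M = 4 · 9 · 7 = 252.
Solve pairwise, accumulating the modulus:
  Start with x ≡ 3 (mod 4).
  Combine with x ≡ 8 (mod 9): since gcd(4, 9) = 1, we get a unique residue mod 36.
    Write x = 3 + 4·t and substitute into x ≡ 8 (mod 9): 4·t ≡ 8 − 3 = 5 (mod 9).
    The inverse of 4 mod 9 is 7 (since 4·7 = 28 = 3·9 + 1), so t ≡ 7·5 = 35 ≡ 8 (mod 9).
    Then x = 3 + 4·8 = 35, valid modulo lcm(4, 9) = 36: x ≡ 35 (mod 36).
  Combine with x ≡ 5 (mod 7): since gcd(36, 7) = 1, we get a unique residue mod 252.
    Write x = 35 + 36·t and substitute into x ≡ 5 (mod 7): 36·t ≡ 5 − 35 = -30 (mod 7).
    Reduce coefficients mod 7: 1·t ≡ 5 (mod 7).
    So t ≡ 5 (mod 7).
    Then x = 35 + 36·5 = 215, valid modulo lcm(36, 7) = 252: x ≡ 215 (mod 252).
Verify: 215 mod 4 = 3 ✓, 215 mod 9 = 8 ✓, 215 mod 7 = 5 ✓.

x ≡ 215 (mod 252).


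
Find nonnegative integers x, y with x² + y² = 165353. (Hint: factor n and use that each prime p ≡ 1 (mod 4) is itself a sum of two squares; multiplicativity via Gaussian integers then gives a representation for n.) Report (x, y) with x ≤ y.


Step 1: Factor n = 165353 = 37 · 41 · 109.
Step 2: Check the mod-4 condition on each prime factor: 37 ≡ 1 (mod 4), exponent 1; 41 ≡ 1 (mod 4), exponent 1; 109 ≡ 1 (mod 4), exponent 1.
All primes ≡ 3 (mod 4) appear to even exponent (or don't appear), so by the two-squares theorem n IS expressible as a sum of two squares.
Step 3: Build a representation. Here n = 37 · 41 · 109 is a product of primes ≡ 1 (mod 4). Each prime p ≡ 1 (mod 4) is itself a sum of two squares; find a² by testing p − a² for a perfect square:
  37: 37 − 1² = 36 = 6² ⇒ 37 = 1² + 6².
  41: 41 − 1² = 40, 41 − 2² = 37, 41 − 3² = 32, 41 − 4² = 25 = 5² ⇒ 41 = 4² + 5².
  109: 109 − 1² = 108, 109 − 2² = 105, 109 − 3² = 100 = 10² ⇒ 109 = 3² + 10².
  Combine using the Brahmagupta–Fibonacci identity (a² + b²)(c² + d²) = (ac − bd)² + (ad + bc)² = (ac + bd)² + (ad − bc)²:
  37 · 41 = 1517: from (1² + 6²)(4² + 5²), take (1·4 − 6·5, 1·5 + 6·4) = (4 − 30, 5 + 24) = (-26, 29); dropping signs (only squares matter) gives (26, 29); check 26² + 29² = 676 + 841 = 1517 ✓.
  1517 · 109 = 165353: from (26² + 29²)(3² + 10²), take (26·3 − 29·10, 26·10 + 29·3) = (78 − 290, 260 + 87) = (-212, 347); dropping signs (only squares matter) gives (212, 347); check 212² + 347² = 44944 + 120409 = 165353 ✓.
Step 4: Order so x ≤ y and verify: 212² + 347² = 44944 + 120409 = 165353 = n. ✓

n = 165353 = 212² + 347² (one valid representation with x ≤ y).


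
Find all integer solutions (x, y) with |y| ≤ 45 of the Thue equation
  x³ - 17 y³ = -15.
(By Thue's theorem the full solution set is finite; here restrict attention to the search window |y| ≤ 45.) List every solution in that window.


The equation is x³ - 17y³ = -15. For fixed y, x³ = 17·y³ − 15, so a solution requires the RHS to be a perfect cube.
Strategy: iterate y from -45 to 45, compute RHS = 17·y³ − 15, and check whether it is a (positive or negative) perfect cube.
Check small values of y:
  y = 0: RHS = -15 is not a perfect cube.
  y = 1: RHS = 2 is not a perfect cube.
  y = -1: RHS = -32 is not a perfect cube.
  y = 2: RHS = 121 is not a perfect cube.
  y = -2: RHS = -151 is not a perfect cube.
  y = 3: RHS = 444 is not a perfect cube.
  y = -3: RHS = -474 is not a perfect cube.
Continuing the search up to |y| = 45 finds no solutions either.
No (x, y) in the scanned range satisfies the equation.

No integer solutions with |y| ≤ 45.


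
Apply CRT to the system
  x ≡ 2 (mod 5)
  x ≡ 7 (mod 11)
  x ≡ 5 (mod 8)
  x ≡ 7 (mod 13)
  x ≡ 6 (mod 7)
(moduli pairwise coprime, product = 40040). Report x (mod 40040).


Product of moduli M = 5 · 11 · 8 · 13 · 7 = 40040.
Merge one congruence at a time:
  Start: x ≡ 2 (mod 5).
  Combine with x ≡ 7 (mod 11); new modulus lcm = 55.
    Write x = 2 + 5·t and substitute into x ≡ 7 (mod 11): 5·t ≡ 7 − 2 = 5 (mod 11).
    The inverse of 5 mod 11 is 9 (since 5·9 = 45 = 4·11 + 1), so t ≡ 9·5 = 45 ≡ 1 (mod 11).
    Then x = 2 + 5·1 = 7, valid modulo lcm(5, 11) = 55: x ≡ 7 (mod 55).
  Combine with x ≡ 5 (mod 8); new modulus lcm = 440.
    Write x = 7 + 55·t and substitute into x ≡ 5 (mod 8): 55·t ≡ 5 − 7 = -2 (mod 8).
    Reduce coefficients mod 8: 7·t ≡ 6 (mod 8).
    The inverse of 7 mod 8 is 7 (since 7·7 = 49 = 6·8 + 1), so t ≡ 7·6 = 42 ≡ 2 (mod 8).
    Then x = 7 + 55·2 = 117, valid modulo lcm(55, 8) = 440: x ≡ 117 (mod 440).
  Combine with x ≡ 7 (mod 13); new modulus lcm = 5720.
    Write x = 117 + 440·t and substitute into x ≡ 7 (mod 13): 440·t ≡ 7 − 117 = -110 (mod 13).
    Reduce coefficients mod 13: 11·t ≡ 7 (mod 13).
    The inverse of 11 mod 13 is 6 (since 11·6 = 66 = 5·13 + 1), so t ≡ 6·7 = 42 ≡ 3 (mod 13).
    Then x = 117 + 440·3 = 1437, valid modulo lcm(440, 13) = 5720: x ≡ 1437 (mod 5720).
  Combine with x ≡ 6 (mod 7); new modulus lcm = 40040.
    Write x = 1437 + 5720·t and substitute into x ≡ 6 (mod 7): 5720·t ≡ 6 − 1437 = -1431 (mod 7).
    Reduce coefficients mod 7: 1·t ≡ 4 (mod 7).
    So t ≡ 4 (mod 7).
    Then x = 1437 + 5720·4 = 24317, valid modulo lcm(5720, 7) = 40040: x ≡ 24317 (mod 40040).
Verify against each original: 24317 mod 5 = 2, 24317 mod 11 = 7, 24317 mod 8 = 5, 24317 mod 13 = 7, 24317 mod 7 = 6.

x ≡ 24317 (mod 40040).


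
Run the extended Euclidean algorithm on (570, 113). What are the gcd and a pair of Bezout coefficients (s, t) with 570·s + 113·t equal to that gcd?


Euclidean algorithm on (570, 113) — divide until remainder is 0:
  570 = 5 · 113 + 5
  113 = 22 · 5 + 3
  5 = 1 · 3 + 2
  3 = 1 · 2 + 1
  2 = 2 · 1 + 0
gcd(570, 113) = 1.
Track Bezout coefficients alongside the remainders: start with r₀ = 570 = a·1 + b·0 (s = 1, t = 0) and r₁ = 113 = a·0 + b·1 (s = 0, t = 1); each new remainder r_{k+1} = r_{k-1} − q_k·r_k inherits s_{k+1} = s_{k-1} − q_k·s_k, t_{k+1} = t_{k-1} − q_k·t_k, so r_k = a·s_k + b·t_k at every step:
  q = 5: r = 5, s = 1 − 5·0 = 1, t = 0 − 5·1 = -5  (check: 570·1 + 113·(-5) = 5)
  q = 22: r = 3, s = 0 − 22·1 = -22, t = 1 − 22·(-5) = 111  (check: 570·(-22) + 113·111 = 3)
  q = 1: r = 2, s = 1 − 1·(-22) = 23, t = -5 − 1·111 = -116  (check: 570·23 + 113·(-116) = 2)
  q = 1: r = 1, s = -22 − 1·23 = -45, t = 111 − 1·(-116) = 227  (check: 570·(-45) + 113·227 = 1)
The row with r = 1 (the gcd) gives the Bezout coefficients s = -45, t = 227.
Result: 570 · (-45) + 113 · (227) = 1.

gcd(570, 113) = 1; s = -45, t = 227 (check: 570·(-45) + 113·227 = 1).


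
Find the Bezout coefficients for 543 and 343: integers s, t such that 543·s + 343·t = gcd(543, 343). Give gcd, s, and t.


Euclidean algorithm on (543, 343) — divide until remainder is 0:
  543 = 1 · 343 + 200
  343 = 1 · 200 + 143
  200 = 1 · 143 + 57
  143 = 2 · 57 + 29
  57 = 1 · 29 + 28
  29 = 1 · 28 + 1
  28 = 28 · 1 + 0
gcd(543, 343) = 1.
Track Bezout coefficients alongside the remainders: start with r₀ = 543 = a·1 + b·0 (s = 1, t = 0) and r₁ = 343 = a·0 + b·1 (s = 0, t = 1); each new remainder r_{k+1} = r_{k-1} − q_k·r_k inherits s_{k+1} = s_{k-1} − q_k·s_k, t_{k+1} = t_{k-1} − q_k·t_k, so r_k = a·s_k + b·t_k at every step:
  q = 1: r = 200, s = 1 − 1·0 = 1, t = 0 − 1·1 = -1  (check: 543·1 + 343·(-1) = 200)
  q = 1: r = 143, s = 0 − 1·1 = -1, t = 1 − 1·(-1) = 2  (check: 543·(-1) + 343·2 = 143)
  q = 1: r = 57, s = 1 − 1·(-1) = 2, t = -1 − 1·2 = -3  (check: 543·2 + 343·(-3) = 57)
  q = 2: r = 29, s = -1 − 2·2 = -5, t = 2 − 2·(-3) = 8  (check: 543·(-5) + 343·8 = 29)
  q = 1: r = 28, s = 2 − 1·(-5) = 7, t = -3 − 1·8 = -11  (check: 543·7 + 343·(-11) = 28)
  q = 1: r = 1, s = -5 − 1·7 = -12, t = 8 − 1·(-11) = 19  (check: 543·(-12) + 343·19 = 1)
The row with r = 1 (the gcd) gives the Bezout coefficients s = -12, t = 19.
Result: 543 · (-12) + 343 · (19) = 1.

gcd(543, 343) = 1; s = -12, t = 19 (check: 543·(-12) + 343·19 = 1).


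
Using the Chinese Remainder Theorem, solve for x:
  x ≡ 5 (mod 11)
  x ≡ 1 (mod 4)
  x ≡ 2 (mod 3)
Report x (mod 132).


Moduli 11, 4, 3 are pairwise coprime; by CRT there is a unique solution modulo M = 11 · 4 · 3 = 132.
Solve pairwise, accumulating the modulus:
  Start with x ≡ 5 (mod 11).
  Combine with x ≡ 1 (mod 4): since gcd(11, 4) = 1, we get a unique residue mod 44.
    Write x = 5 + 11·t and substitute into x ≡ 1 (mod 4): 11·t ≡ 1 − 5 = -4 (mod 4).
    Reduce coefficients mod 4: 3·t ≡ 0 (mod 4).
    The inverse of 3 mod 4 is 3 (since 3·3 = 9 = 2·4 + 1), so t ≡ 3·0 = 0 ≡ 0 (mod 4).
    Then x = 5 + 11·0 = 5, valid modulo lcm(11, 4) = 44: x ≡ 5 (mod 44).
  Combine with x ≡ 2 (mod 3): since gcd(44, 3) = 1, we get a unique residue mod 132.
    Write x = 5 + 44·t and substitute into x ≡ 2 (mod 3): 44·t ≡ 2 − 5 = -3 (mod 3).
    Reduce coefficients mod 3: 2·t ≡ 0 (mod 3).
    The inverse of 2 mod 3 is 2 (since 2·2 = 4 = 1·3 + 1), so t ≡ 2·0 = 0 ≡ 0 (mod 3).
    Then x = 5 + 44·0 = 5, valid modulo lcm(44, 3) = 132: x ≡ 5 (mod 132).
Verify: 5 mod 11 = 5 ✓, 5 mod 4 = 1 ✓, 5 mod 3 = 2 ✓.

x ≡ 5 (mod 132).


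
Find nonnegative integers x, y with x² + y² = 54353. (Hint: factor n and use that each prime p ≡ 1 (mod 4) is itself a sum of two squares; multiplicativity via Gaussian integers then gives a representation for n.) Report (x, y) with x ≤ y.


Step 1: Factor n = 54353 = 13 · 37 · 113.
Step 2: Check the mod-4 condition on each prime factor: 13 ≡ 1 (mod 4), exponent 1; 37 ≡ 1 (mod 4), exponent 1; 113 ≡ 1 (mod 4), exponent 1.
All primes ≡ 3 (mod 4) appear to even exponent (or don't appear), so by the two-squares theorem n IS expressible as a sum of two squares.
Step 3: Build a representation. Here n = 13 · 37 · 113 is a product of primes ≡ 1 (mod 4). Each prime p ≡ 1 (mod 4) is itself a sum of two squares; find a² by testing p − a² for a perfect square:
  13: 13 − 1² = 12, 13 − 2² = 9 = 3² ⇒ 13 = 2² + 3².
  37: 37 − 1² = 36 = 6² ⇒ 37 = 1² + 6².
  113: 113 − 1² = 112, 113 − 2² = 109, 113 − 3² = 104, 113 − 4² = 97, 113 − 5² = 88, 113 − 6² = 77, 113 − 7² = 64 = 8² ⇒ 113 = 7² + 8².
  Combine using the Brahmagupta–Fibonacci identity (a² + b²)(c² + d²) = (ac − bd)² + (ad + bc)² = (ac + bd)² + (ad − bc)²:
  13 · 37 = 481: from (2² + 3²)(1² + 6²), take (2·1 − 3·6, 2·6 + 3·1) = (2 − 18, 12 + 3) = (-16, 15); dropping signs (only squares matter) gives (16, 15); check 16² + 15² = 256 + 225 = 481 ✓.
  481 · 113 = 54353: from (16² + 15²)(7² + 8²), take (16·7 − 15·8, 16·8 + 15·7) = (112 − 120, 128 + 105) = (-8, 233); dropping signs (only squares matter) gives (8, 233); check 8² + 233² = 64 + 54289 = 54353 ✓.
Step 4: Order so x ≤ y and verify: 8² + 233² = 64 + 54289 = 54353 = n. ✓

n = 54353 = 8² + 233² (one valid representation with x ≤ y).


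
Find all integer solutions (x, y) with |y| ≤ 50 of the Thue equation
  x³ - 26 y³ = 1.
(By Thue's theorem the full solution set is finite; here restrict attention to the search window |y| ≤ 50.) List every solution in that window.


The equation is x³ - 26y³ = 1. For fixed y, x³ = 26·y³ + 1, so a solution requires the RHS to be a perfect cube.
Strategy: iterate y from -50 to 50, compute RHS = 26·y³ + 1, and check whether it is a (positive or negative) perfect cube.
Check small values of y:
  y = 0: RHS = 1 = (1)³ ⇒ x = 1 works.
  y = 1: RHS = 27 = (3)³ ⇒ x = 3 works.
  y = -1: RHS = -25 is not a perfect cube.
  y = 2: RHS = 209 is not a perfect cube.
  y = -2: RHS = -207 is not a perfect cube.
  y = 3: RHS = 703 is not a perfect cube.
  y = -3: RHS = -701 is not a perfect cube.
Continuing the search up to |y| = 50 finds no further solutions beyond those listed.
Collected solutions: (1, 0), (3, 1).

Solutions (with |y| ≤ 50): (1, 0), (3, 1).


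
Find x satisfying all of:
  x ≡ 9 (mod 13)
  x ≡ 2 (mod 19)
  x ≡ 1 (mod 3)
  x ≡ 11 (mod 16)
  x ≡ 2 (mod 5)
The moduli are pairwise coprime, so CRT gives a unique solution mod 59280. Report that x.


Product of moduli M = 13 · 19 · 3 · 16 · 5 = 59280.
Merge one congruence at a time:
  Start: x ≡ 9 (mod 13).
  Combine with x ≡ 2 (mod 19); new modulus lcm = 247.
    Write x = 9 + 13·t and substitute into x ≡ 2 (mod 19): 13·t ≡ 2 − 9 = -7 (mod 19).
    Reduce coefficients mod 19: 13·t ≡ 12 (mod 19).
    The inverse of 13 mod 19 is 3 (since 13·3 = 39 = 2·19 + 1), so t ≡ 3·12 = 36 ≡ 17 (mod 19).
    Then x = 9 + 13·17 = 230, valid modulo lcm(13, 19) = 247: x ≡ 230 (mod 247).
  Combine with x ≡ 1 (mod 3); new modulus lcm = 741.
    Write x = 230 + 247·t and substitute into x ≡ 1 (mod 3): 247·t ≡ 1 − 230 = -229 (mod 3).
    Reduce coefficients mod 3: 1·t ≡ 2 (mod 3).
    So t ≡ 2 (mod 3).
    Then x = 230 + 247·2 = 724, valid modulo lcm(247, 3) = 741: x ≡ 724 (mod 741).
  Combine with x ≡ 11 (mod 16); new modulus lcm = 11856.
    Write x = 724 + 741·t and substitute into x ≡ 11 (mod 16): 741·t ≡ 11 − 724 = -713 (mod 16).
    Reduce coefficients mod 16: 5·t ≡ 7 (mod 16).
    The inverse of 5 mod 16 is 13 (since 5·13 = 65 = 4·16 + 1), so t ≡ 13·7 = 91 ≡ 11 (mod 16).
    Then x = 724 + 741·11 = 8875, valid modulo lcm(741, 16) = 11856: x ≡ 8875 (mod 11856).
  Combine with x ≡ 2 (mod 5); new modulus lcm = 59280.
    Write x = 8875 + 11856·t and substitute into x ≡ 2 (mod 5): 11856·t ≡ 2 − 8875 = -8873 (mod 5).
    Reduce coefficients mod 5: 1·t ≡ 2 (mod 5).
    So t ≡ 2 (mod 5).
    Then x = 8875 + 11856·2 = 32587, valid modulo lcm(11856, 5) = 59280: x ≡ 32587 (mod 59280).
Verify against each original: 32587 mod 13 = 9, 32587 mod 19 = 2, 32587 mod 3 = 1, 32587 mod 16 = 11, 32587 mod 5 = 2.

x ≡ 32587 (mod 59280).


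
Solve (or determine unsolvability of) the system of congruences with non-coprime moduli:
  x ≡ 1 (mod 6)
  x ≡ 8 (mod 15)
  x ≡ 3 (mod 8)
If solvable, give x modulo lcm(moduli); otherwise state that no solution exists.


Moduli 6, 15, 8 are not pairwise coprime, so CRT works modulo lcm(m_i) when all pairwise compatibility conditions hold.
Pairwise compatibility: gcd(m_i, m_j) must divide a_i - a_j for every pair.
Merge one congruence at a time:
  Start: x ≡ 1 (mod 6).
  Combine with x ≡ 8 (mod 15): gcd(6, 15) = 3, and 8 - 1 = 7 is NOT divisible by 3.
    ⇒ system is inconsistent (no integer solution).

No solution (the system is inconsistent).


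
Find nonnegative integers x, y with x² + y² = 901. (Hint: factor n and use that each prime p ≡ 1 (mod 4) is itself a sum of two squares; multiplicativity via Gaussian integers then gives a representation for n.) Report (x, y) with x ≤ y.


Step 1: Factor n = 901 = 17 · 53.
Step 2: Check the mod-4 condition on each prime factor: 17 ≡ 1 (mod 4), exponent 1; 53 ≡ 1 (mod 4), exponent 1.
All primes ≡ 3 (mod 4) appear to even exponent (or don't appear), so by the two-squares theorem n IS expressible as a sum of two squares.
Step 3: Build a representation. Here n = 17 · 53 is a product of primes ≡ 1 (mod 4). Each prime p ≡ 1 (mod 4) is itself a sum of two squares; find a² by testing p − a² for a perfect square:
  17: 17 − 1² = 16 = 4² ⇒ 17 = 1² + 4².
  53: 53 − 1² = 52, 53 − 2² = 49 = 7² ⇒ 53 = 2² + 7².
  Combine using the Brahmagupta–Fibonacci identity (a² + b²)(c² + d²) = (ac − bd)² + (ad + bc)² = (ac + bd)² + (ad − bc)²:
  17 · 53 = 901: from (1² + 4²)(2² + 7²), take (1·2 − 4·7, 1·7 + 4·2) = (2 − 28, 7 + 8) = (-26, 15); dropping signs (only squares matter) gives (26, 15); check 26² + 15² = 676 + 225 = 901 ✓.
Step 4: Order so x ≤ y and verify: 15² + 26² = 225 + 676 = 901 = n. ✓

n = 901 = 15² + 26² (one valid representation with x ≤ y).


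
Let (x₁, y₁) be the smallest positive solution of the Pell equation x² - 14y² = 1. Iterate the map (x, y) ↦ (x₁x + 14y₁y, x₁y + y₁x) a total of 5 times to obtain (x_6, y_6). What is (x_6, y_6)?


Step 1: Find the fundamental solution (x₁, y₁) of x² - 14y² = 1.
  Expand √14 as a continued fraction. a₀ = ⌊√14⌋ = 3; iterate m_{k+1} = d_k·a_k − m_k, d_{k+1} = (14 − m_{k+1}²)/d_k, a_{k+1} = ⌊(a₀ + m_{k+1})/d_{k+1}⌋ (starting m₀ = 0, d₀ = 1), with convergents p_k = a_k·p_{k-1} + p_{k-2}, q_k = a_k·q_{k-1} + q_{k-2} (p₋₁ = 1, q₋₁ = 0):
  k = 0: a₀ = 3; p₀/q₀ = 3/1; p₀² − 14·q₀² = 9 − 14 = -5.
  k = 1: m = 3, d = 5, a = ⌊(3 + 3)/5⌋ = 1; p/q = (1·3 + 1)/(1·1 + 0) = 4/1; p² − 14·q² = 16 − 14 = 2.
  k = 2: m = 2, d = 2, a = ⌊(3 + 2)/2⌋ = 2; p/q = (2·4 + 3)/(2·1 + 1) = 11/3; p² − 14·q² = 121 − 126 = -5.
  k = 3: m = 2, d = 5, a = ⌊(3 + 2)/5⌋ = 1; p/q = (1·11 + 4)/(1·3 + 1) = 15/4; p² − 14·q² = 225 − 224 = 1.
  The first convergent with p² − 14·q² = 1 gives the fundamental solution (x₁, y₁) = (15, 4).
Step 2: Apply the recurrence (x_{n+1}, y_{n+1}) = (x₁x_n + 14y₁y_n, x₁y_n + y₁x_n) repeatedly.
  From (x_1, y_1) = (15, 4): x_2 = 15·15 + 14·4·4 = 449; y_2 = 15·4 + 4·15 = 120.
  From (x_2, y_2) = (449, 120): x_3 = 15·449 + 14·4·120 = 13455; y_3 = 15·120 + 4·449 = 3596.
  From (x_3, y_3) = (13455, 3596): x_4 = 15·13455 + 14·4·3596 = 403201; y_4 = 15·3596 + 4·13455 = 107760.
  From (x_4, y_4) = (403201, 107760): x_5 = 15·403201 + 14·4·107760 = 12082575; y_5 = 15·107760 + 4·403201 = 3229204.
  From (x_5, y_5) = (12082575, 3229204): x_6 = 15·12082575 + 14·4·3229204 = 362074049; y_6 = 15·3229204 + 4·12082575 = 96768360.
Step 3: Verify x_6² - 14·y_6² = 131097616959254401 - 131097616959254400 = 1 (should be 1). ✓

(x_1, y_1) = (15, 4); (x_6, y_6) = (362074049, 96768360).


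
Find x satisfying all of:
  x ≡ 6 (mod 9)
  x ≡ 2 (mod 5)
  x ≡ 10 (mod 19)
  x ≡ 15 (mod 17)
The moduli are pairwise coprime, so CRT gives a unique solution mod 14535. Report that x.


Product of moduli M = 9 · 5 · 19 · 17 = 14535.
Merge one congruence at a time:
  Start: x ≡ 6 (mod 9).
  Combine with x ≡ 2 (mod 5); new modulus lcm = 45.
    Write x = 6 + 9·t and substitute into x ≡ 2 (mod 5): 9·t ≡ 2 − 6 = -4 (mod 5).
    Reduce coefficients mod 5: 4·t ≡ 1 (mod 5).
    The inverse of 4 mod 5 is 4 (since 4·4 = 16 = 3·5 + 1), so t ≡ 4·1 = 4 ≡ 4 (mod 5).
    Then x = 6 + 9·4 = 42, valid modulo lcm(9, 5) = 45: x ≡ 42 (mod 45).
  Combine with x ≡ 10 (mod 19); new modulus lcm = 855.
    Write x = 42 + 45·t and substitute into x ≡ 10 (mod 19): 45·t ≡ 10 − 42 = -32 (mod 19).
    Reduce coefficients mod 19: 7·t ≡ 6 (mod 19).
    The inverse of 7 mod 19 is 11 (since 7·11 = 77 = 4·19 + 1), so t ≡ 11·6 = 66 ≡ 9 (mod 19).
    Then x = 42 + 45·9 = 447, valid modulo lcm(45, 19) = 855: x ≡ 447 (mod 855).
  Combine with x ≡ 15 (mod 17); new modulus lcm = 14535.
    Write x = 447 + 855·t and substitute into x ≡ 15 (mod 17): 855·t ≡ 15 − 447 = -432 (mod 17).
    Reduce coefficients mod 17: 5·t ≡ 10 (mod 17).
    The inverse of 5 mod 17 is 7 (since 5·7 = 35 = 2·17 + 1), so t ≡ 7·10 = 70 ≡ 2 (mod 17).
    Then x = 447 + 855·2 = 2157, valid modulo lcm(855, 17) = 14535: x ≡ 2157 (mod 14535).
Verify against each original: 2157 mod 9 = 6, 2157 mod 5 = 2, 2157 mod 19 = 10, 2157 mod 17 = 15.

x ≡ 2157 (mod 14535).


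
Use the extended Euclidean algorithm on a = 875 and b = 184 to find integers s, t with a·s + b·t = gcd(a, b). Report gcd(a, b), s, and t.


Euclidean algorithm on (875, 184) — divide until remainder is 0:
  875 = 4 · 184 + 139
  184 = 1 · 139 + 45
  139 = 3 · 45 + 4
  45 = 11 · 4 + 1
  4 = 4 · 1 + 0
gcd(875, 184) = 1.
Track Bezout coefficients alongside the remainders: start with r₀ = 875 = a·1 + b·0 (s = 1, t = 0) and r₁ = 184 = a·0 + b·1 (s = 0, t = 1); each new remainder r_{k+1} = r_{k-1} − q_k·r_k inherits s_{k+1} = s_{k-1} − q_k·s_k, t_{k+1} = t_{k-1} − q_k·t_k, so r_k = a·s_k + b·t_k at every step:
  q = 4: r = 139, s = 1 − 4·0 = 1, t = 0 − 4·1 = -4  (check: 875·1 + 184·(-4) = 139)
  q = 1: r = 45, s = 0 − 1·1 = -1, t = 1 − 1·(-4) = 5  (check: 875·(-1) + 184·5 = 45)
  q = 3: r = 4, s = 1 − 3·(-1) = 4, t = -4 − 3·5 = -19  (check: 875·4 + 184·(-19) = 4)
  q = 11: r = 1, s = -1 − 11·4 = -45, t = 5 − 11·(-19) = 214  (check: 875·(-45) + 184·214 = 1)
The row with r = 1 (the gcd) gives the Bezout coefficients s = -45, t = 214.
Result: 875 · (-45) + 184 · (214) = 1.

gcd(875, 184) = 1; s = -45, t = 214 (check: 875·(-45) + 184·214 = 1).


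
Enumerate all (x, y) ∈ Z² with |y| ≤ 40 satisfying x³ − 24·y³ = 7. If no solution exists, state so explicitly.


The equation is x³ - 24y³ = 7. For fixed y, x³ = 24·y³ + 7, so a solution requires the RHS to be a perfect cube.
Strategy: iterate y from -40 to 40, compute RHS = 24·y³ + 7, and check whether it is a (positive or negative) perfect cube.
Check small values of y:
  y = 0: RHS = 7 is not a perfect cube.
  y = 1: RHS = 31 is not a perfect cube.
  y = -1: RHS = -17 is not a perfect cube.
  y = 2: RHS = 199 is not a perfect cube.
  y = -2: RHS = -185 is not a perfect cube.
  y = 3: RHS = 655 is not a perfect cube.
  y = -3: RHS = -641 is not a perfect cube.
Continuing the search up to |y| = 40 finds no solutions either.
No (x, y) in the scanned range satisfies the equation.

No integer solutions with |y| ≤ 40.


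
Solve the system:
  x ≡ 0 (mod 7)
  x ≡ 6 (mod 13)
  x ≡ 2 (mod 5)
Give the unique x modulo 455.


Moduli 7, 13, 5 are pairwise coprime; by CRT there is a unique solution modulo M = 7 · 13 · 5 = 455.
Solve pairwise, accumulating the modulus:
  Start with x ≡ 0 (mod 7).
  Combine with x ≡ 6 (mod 13): since gcd(7, 13) = 1, we get a unique residue mod 91.
    Write x = 0 + 7·t and substitute into x ≡ 6 (mod 13): 7·t ≡ 6 − 0 = 6 (mod 13).
    The inverse of 7 mod 13 is 2 (since 7·2 = 14 = 1·13 + 1), so t ≡ 2·6 = 12 ≡ 12 (mod 13).
    Then x = 0 + 7·12 = 84, valid modulo lcm(7, 13) = 91: x ≡ 84 (mod 91).
  Combine with x ≡ 2 (mod 5): since gcd(91, 5) = 1, we get a unique residue mod 455.
    Write x = 84 + 91·t and substitute into x ≡ 2 (mod 5): 91·t ≡ 2 − 84 = -82 (mod 5).
    Reduce coefficients mod 5: 1·t ≡ 3 (mod 5).
    So t ≡ 3 (mod 5).
    Then x = 84 + 91·3 = 357, valid modulo lcm(91, 5) = 455: x ≡ 357 (mod 455).
Verify: 357 mod 7 = 0 ✓, 357 mod 13 = 6 ✓, 357 mod 5 = 2 ✓.

x ≡ 357 (mod 455).


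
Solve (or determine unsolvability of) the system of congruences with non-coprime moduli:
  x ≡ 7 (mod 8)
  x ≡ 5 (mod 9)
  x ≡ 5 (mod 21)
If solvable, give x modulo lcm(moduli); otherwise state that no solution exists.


Moduli 8, 9, 21 are not pairwise coprime, so CRT works modulo lcm(m_i) when all pairwise compatibility conditions hold.
Pairwise compatibility: gcd(m_i, m_j) must divide a_i - a_j for every pair.
Merge one congruence at a time:
  Start: x ≡ 7 (mod 8).
  Combine with x ≡ 5 (mod 9): gcd(8, 9) = 1; 5 - 7 = -2, which IS divisible by 1, so compatible.
    Write x = 7 + 8·t and substitute into x ≡ 5 (mod 9): 8·t ≡ 5 − 7 = -2 (mod 9).
    Reduce coefficients mod 9: 8·t ≡ 7 (mod 9).
    The inverse of 8 mod 9 is 8 (since 8·8 = 64 = 7·9 + 1), so t ≡ 8·7 = 56 ≡ 2 (mod 9).
    Then x = 7 + 8·2 = 23, valid modulo lcm(8, 9) = 72: x ≡ 23 (mod 72).
  Combine with x ≡ 5 (mod 21): gcd(72, 21) = 3; 5 - 23 = -18, which IS divisible by 3, so compatible.
    Write x = 23 + 72·t and substitute into x ≡ 5 (mod 21): 72·t ≡ 5 − 23 = -18 (mod 21).
    Divide the congruence (and modulus) by g = 3: 24·t ≡ -6 (mod 7).
    Reduce coefficients mod 7: 3·t ≡ 1 (mod 7).
    The inverse of 3 mod 7 is 5 (since 3·5 = 15 = 2·7 + 1), so t ≡ 5·1 = 5 ≡ 5 (mod 7).
    Then x = 23 + 72·5 = 383, valid modulo lcm(72, 21) = 504: x ≡ 383 (mod 504).
Verify: 383 mod 8 = 7, 383 mod 9 = 5, 383 mod 21 = 5.

x ≡ 383 (mod 504).


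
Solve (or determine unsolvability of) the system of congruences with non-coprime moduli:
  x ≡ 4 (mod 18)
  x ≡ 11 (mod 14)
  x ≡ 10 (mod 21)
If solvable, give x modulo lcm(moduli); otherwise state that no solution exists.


Moduli 18, 14, 21 are not pairwise coprime, so CRT works modulo lcm(m_i) when all pairwise compatibility conditions hold.
Pairwise compatibility: gcd(m_i, m_j) must divide a_i - a_j for every pair.
Merge one congruence at a time:
  Start: x ≡ 4 (mod 18).
  Combine with x ≡ 11 (mod 14): gcd(18, 14) = 2, and 11 - 4 = 7 is NOT divisible by 2.
    ⇒ system is inconsistent (no integer solution).

No solution (the system is inconsistent).


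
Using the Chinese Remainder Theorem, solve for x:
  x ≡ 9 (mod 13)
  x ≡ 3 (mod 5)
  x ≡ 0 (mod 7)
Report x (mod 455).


Moduli 13, 5, 7 are pairwise coprime; by CRT there is a unique solution modulo M = 13 · 5 · 7 = 455.
Solve pairwise, accumulating the modulus:
  Start with x ≡ 9 (mod 13).
  Combine with x ≡ 3 (mod 5): since gcd(13, 5) = 1, we get a unique residue mod 65.
    Write x = 9 + 13·t and substitute into x ≡ 3 (mod 5): 13·t ≡ 3 − 9 = -6 (mod 5).
    Reduce coefficients mod 5: 3·t ≡ 4 (mod 5).
    The inverse of 3 mod 5 is 2 (since 3·2 = 6 = 1·5 + 1), so t ≡ 2·4 = 8 ≡ 3 (mod 5).
    Then x = 9 + 13·3 = 48, valid modulo lcm(13, 5) = 65: x ≡ 48 (mod 65).
  Combine with x ≡ 0 (mod 7): since gcd(65, 7) = 1, we get a unique residue mod 455.
    Write x = 48 + 65·t and substitute into x ≡ 0 (mod 7): 65·t ≡ 0 − 48 = -48 (mod 7).
    Reduce coefficients mod 7: 2·t ≡ 1 (mod 7).
    The inverse of 2 mod 7 is 4 (since 2·4 = 8 = 1·7 + 1), so t ≡ 4·1 = 4 ≡ 4 (mod 7).
    Then x = 48 + 65·4 = 308, valid modulo lcm(65, 7) = 455: x ≡ 308 (mod 455).
Verify: 308 mod 13 = 9 ✓, 308 mod 5 = 3 ✓, 308 mod 7 = 0 ✓.

x ≡ 308 (mod 455).


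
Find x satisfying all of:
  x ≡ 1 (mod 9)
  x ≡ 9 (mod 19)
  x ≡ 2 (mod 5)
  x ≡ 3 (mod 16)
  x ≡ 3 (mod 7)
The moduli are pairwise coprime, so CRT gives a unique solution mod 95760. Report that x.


Product of moduli M = 9 · 19 · 5 · 16 · 7 = 95760.
Merge one congruence at a time:
  Start: x ≡ 1 (mod 9).
  Combine with x ≡ 9 (mod 19); new modulus lcm = 171.
    Write x = 1 + 9·t and substitute into x ≡ 9 (mod 19): 9·t ≡ 9 − 1 = 8 (mod 19).
    The inverse of 9 mod 19 is 17 (since 9·17 = 153 = 8·19 + 1), so t ≡ 17·8 = 136 ≡ 3 (mod 19).
    Then x = 1 + 9·3 = 28, valid modulo lcm(9, 19) = 171: x ≡ 28 (mod 171).
  Combine with x ≡ 2 (mod 5); new modulus lcm = 855.
    Write x = 28 + 171·t and substitute into x ≡ 2 (mod 5): 171·t ≡ 2 − 28 = -26 (mod 5).
    Reduce coefficients mod 5: 1·t ≡ 4 (mod 5).
    So t ≡ 4 (mod 5).
    Then x = 28 + 171·4 = 712, valid modulo lcm(171, 5) = 855: x ≡ 712 (mod 855).
  Combine with x ≡ 3 (mod 16); new modulus lcm = 13680.
    Write x = 712 + 855·t and substitute into x ≡ 3 (mod 16): 855·t ≡ 3 − 712 = -709 (mod 16).
    Reduce coefficients mod 16: 7·t ≡ 11 (mod 16).
    The inverse of 7 mod 16 is 7 (since 7·7 = 49 = 3·16 + 1), so t ≡ 7·11 = 77 ≡ 13 (mod 16).
    Then x = 712 + 855·13 = 11827, valid modulo lcm(855, 16) = 13680: x ≡ 11827 (mod 13680).
  Combine with x ≡ 3 (mod 7); new modulus lcm = 95760.
    Write x = 11827 + 13680·t and substitute into x ≡ 3 (mod 7): 13680·t ≡ 3 − 11827 = -11824 (mod 7).
    Reduce coefficients mod 7: 2·t ≡ 6 (mod 7).
    The inverse of 2 mod 7 is 4 (since 2·4 = 8 = 1·7 + 1), so t ≡ 4·6 = 24 ≡ 3 (mod 7).
    Then x = 11827 + 13680·3 = 52867, valid modulo lcm(13680, 7) = 95760: x ≡ 52867 (mod 95760).
Verify against each original: 52867 mod 9 = 1, 52867 mod 19 = 9, 52867 mod 5 = 2, 52867 mod 16 = 3, 52867 mod 7 = 3.

x ≡ 52867 (mod 95760).


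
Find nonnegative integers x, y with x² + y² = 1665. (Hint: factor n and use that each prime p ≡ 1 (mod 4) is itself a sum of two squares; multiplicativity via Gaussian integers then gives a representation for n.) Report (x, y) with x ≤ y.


Step 1: Factor n = 1665 = 3^2 · 5 · 37.
Step 2: Check the mod-4 condition on each prime factor: 3 ≡ 3 (mod 4), exponent 2 (must be even); 5 ≡ 1 (mod 4), exponent 1; 37 ≡ 1 (mod 4), exponent 1.
All primes ≡ 3 (mod 4) appear to even exponent (or don't appear), so by the two-squares theorem n IS expressible as a sum of two squares.
Step 3: Build a representation. Group n = k² · m with k = 3 and m = 5 · 37 = 185 (a product of primes ≡ 1 (mod 4)); a representation of m scales to one of n via (k·x)² + (k·y)² = k²(x² + y²). Each prime p ≡ 1 (mod 4) is itself a sum of two squares; find a² by testing p − a² for a perfect square:
  5: 5 − 1² = 4 = 2² ⇒ 5 = 1² + 2².
  37: 37 − 1² = 36 = 6² ⇒ 37 = 1² + 6².
  Combine using the Brahmagupta–Fibonacci identity (a² + b²)(c² + d²) = (ac − bd)² + (ad + bc)² = (ac + bd)² + (ad − bc)²:
  5 · 37 = 185: from (1² + 2²)(1² + 6²), take (1·1 − 2·6, 1·6 + 2·1) = (1 − 12, 6 + 2) = (-11, 8); dropping signs (only squares matter) gives (11, 8); check 11² + 8² = 121 + 64 = 185 ✓.
  Scale by k = 3: (3·11, 3·8) = (33, 24).
Step 4: Order so x ≤ y and verify: 24² + 33² = 576 + 1089 = 1665 = n. ✓

n = 1665 = 24² + 33² (one valid representation with x ≤ y).


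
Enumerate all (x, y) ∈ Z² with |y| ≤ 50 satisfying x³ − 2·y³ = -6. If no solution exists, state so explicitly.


The equation is x³ - 2y³ = -6. For fixed y, x³ = 2·y³ − 6, so a solution requires the RHS to be a perfect cube.
Strategy: iterate y from -50 to 50, compute RHS = 2·y³ − 6, and check whether it is a (positive or negative) perfect cube.
Check small values of y:
  y = 0: RHS = -6 is not a perfect cube.
  y = 1: RHS = -4 is not a perfect cube.
  y = -1: RHS = -8 = (-2)³ ⇒ x = -2 works.
  y = 2: RHS = 10 is not a perfect cube.
  y = -2: RHS = -22 is not a perfect cube.
  y = 3: RHS = 48 is not a perfect cube.
  y = -3: RHS = -60 is not a perfect cube.
Continuing the search up to |y| = 50 finds no further solutions beyond those listed.
Collected solutions: (-2, -1).

Solutions (with |y| ≤ 50): (-2, -1).


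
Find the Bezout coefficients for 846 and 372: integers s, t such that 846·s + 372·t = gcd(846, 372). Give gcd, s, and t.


Euclidean algorithm on (846, 372) — divide until remainder is 0:
  846 = 2 · 372 + 102
  372 = 3 · 102 + 66
  102 = 1 · 66 + 36
  66 = 1 · 36 + 30
  36 = 1 · 30 + 6
  30 = 5 · 6 + 0
gcd(846, 372) = 6.
Track Bezout coefficients alongside the remainders: start with r₀ = 846 = a·1 + b·0 (s = 1, t = 0) and r₁ = 372 = a·0 + b·1 (s = 0, t = 1); each new remainder r_{k+1} = r_{k-1} − q_k·r_k inherits s_{k+1} = s_{k-1} − q_k·s_k, t_{k+1} = t_{k-1} − q_k·t_k, so r_k = a·s_k + b·t_k at every step:
  q = 2: r = 102, s = 1 − 2·0 = 1, t = 0 − 2·1 = -2  (check: 846·1 + 372·(-2) = 102)
  q = 3: r = 66, s = 0 − 3·1 = -3, t = 1 − 3·(-2) = 7  (check: 846·(-3) + 372·7 = 66)
  q = 1: r = 36, s = 1 − 1·(-3) = 4, t = -2 − 1·7 = -9  (check: 846·4 + 372·(-9) = 36)
  q = 1: r = 30, s = -3 − 1·4 = -7, t = 7 − 1·(-9) = 16  (check: 846·(-7) + 372·16 = 30)
  q = 1: r = 6, s = 4 − 1·(-7) = 11, t = -9 − 1·16 = -25  (check: 846·11 + 372·(-25) = 6)
The row with r = 6 (the gcd) gives the Bezout coefficients s = 11, t = -25.
Result: 846 · (11) + 372 · (-25) = 6.

gcd(846, 372) = 6; s = 11, t = -25 (check: 846·11 + 372·(-25) = 6).


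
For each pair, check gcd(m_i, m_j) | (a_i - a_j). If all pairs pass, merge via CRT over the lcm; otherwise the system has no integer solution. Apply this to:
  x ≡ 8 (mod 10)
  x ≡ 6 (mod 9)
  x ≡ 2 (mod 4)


Moduli 10, 9, 4 are not pairwise coprime, so CRT works modulo lcm(m_i) when all pairwise compatibility conditions hold.
Pairwise compatibility: gcd(m_i, m_j) must divide a_i - a_j for every pair.
Merge one congruence at a time:
  Start: x ≡ 8 (mod 10).
  Combine with x ≡ 6 (mod 9): gcd(10, 9) = 1; 6 - 8 = -2, which IS divisible by 1, so compatible.
    Write x = 8 + 10·t and substitute into x ≡ 6 (mod 9): 10·t ≡ 6 − 8 = -2 (mod 9).
    Reduce coefficients mod 9: 1·t ≡ 7 (mod 9).
    So t ≡ 7 (mod 9).
    Then x = 8 + 10·7 = 78, valid modulo lcm(10, 9) = 90: x ≡ 78 (mod 90).
  Combine with x ≡ 2 (mod 4): gcd(90, 4) = 2; 2 - 78 = -76, which IS divisible by 2, so compatible.
    Write x = 78 + 90·t and substitute into x ≡ 2 (mod 4): 90·t ≡ 2 − 78 = -76 (mod 4).
    Divide the congruence (and modulus) by g = 2: 45·t ≡ -38 (mod 2).
    Reduce coefficients mod 2: 1·t ≡ 0 (mod 2).
    So t ≡ 0 (mod 2).
    Then x = 78 + 90·0 = 78, valid modulo lcm(90, 4) = 180: x ≡ 78 (mod 180).
Verify: 78 mod 10 = 8, 78 mod 9 = 6, 78 mod 4 = 2.

x ≡ 78 (mod 180).


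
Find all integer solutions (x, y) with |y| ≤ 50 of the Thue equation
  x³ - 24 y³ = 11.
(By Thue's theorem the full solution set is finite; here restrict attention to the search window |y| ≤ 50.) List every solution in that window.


The equation is x³ - 24y³ = 11. For fixed y, x³ = 24·y³ + 11, so a solution requires the RHS to be a perfect cube.
Strategy: iterate y from -50 to 50, compute RHS = 24·y³ + 11, and check whether it is a (positive or negative) perfect cube.
Check small values of y:
  y = 0: RHS = 11 is not a perfect cube.
  y = 1: RHS = 35 is not a perfect cube.
  y = -1: RHS = -13 is not a perfect cube.
  y = 2: RHS = 203 is not a perfect cube.
  y = -2: RHS = -181 is not a perfect cube.
  y = 3: RHS = 659 is not a perfect cube.
  y = -3: RHS = -637 is not a perfect cube.
Continuing the search up to |y| = 50 finds no solutions either.
No (x, y) in the scanned range satisfies the equation.

No integer solutions with |y| ≤ 50.


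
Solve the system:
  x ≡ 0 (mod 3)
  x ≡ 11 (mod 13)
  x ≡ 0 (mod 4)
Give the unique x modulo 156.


Moduli 3, 13, 4 are pairwise coprime; by CRT there is a unique solution modulo M = 3 · 13 · 4 = 156.
Solve pairwise, accumulating the modulus:
  Start with x ≡ 0 (mod 3).
  Combine with x ≡ 11 (mod 13): since gcd(3, 13) = 1, we get a unique residue mod 39.
    Write x = 0 + 3·t and substitute into x ≡ 11 (mod 13): 3·t ≡ 11 − 0 = 11 (mod 13).
    The inverse of 3 mod 13 is 9 (since 3·9 = 27 = 2·13 + 1), so t ≡ 9·11 = 99 ≡ 8 (mod 13).
    Then x = 0 + 3·8 = 24, valid modulo lcm(3, 13) = 39: x ≡ 24 (mod 39).
  Combine with x ≡ 0 (mod 4): since gcd(39, 4) = 1, we get a unique residue mod 156.
    Write x = 24 + 39·t and substitute into x ≡ 0 (mod 4): 39·t ≡ 0 − 24 = -24 (mod 4).
    Reduce coefficients mod 4: 3·t ≡ 0 (mod 4).
    The inverse of 3 mod 4 is 3 (since 3·3 = 9 = 2·4 + 1), so t ≡ 3·0 = 0 ≡ 0 (mod 4).
    Then x = 24 + 39·0 = 24, valid modulo lcm(39, 4) = 156: x ≡ 24 (mod 156).
Verify: 24 mod 3 = 0 ✓, 24 mod 13 = 11 ✓, 24 mod 4 = 0 ✓.

x ≡ 24 (mod 156).


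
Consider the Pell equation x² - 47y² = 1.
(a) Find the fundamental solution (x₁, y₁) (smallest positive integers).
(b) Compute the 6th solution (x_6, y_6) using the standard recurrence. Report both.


Step 1: Find the fundamental solution (x₁, y₁) of x² - 47y² = 1.
  Expand √47 as a continued fraction. a₀ = ⌊√47⌋ = 6; iterate m_{k+1} = d_k·a_k − m_k, d_{k+1} = (47 − m_{k+1}²)/d_k, a_{k+1} = ⌊(a₀ + m_{k+1})/d_{k+1}⌋ (starting m₀ = 0, d₀ = 1), with convergents p_k = a_k·p_{k-1} + p_{k-2}, q_k = a_k·q_{k-1} + q_{k-2} (p₋₁ = 1, q₋₁ = 0):
  k = 0: a₀ = 6; p₀/q₀ = 6/1; p₀² − 47·q₀² = 36 − 47 = -11.
  k = 1: m = 6, d = 11, a = ⌊(6 + 6)/11⌋ = 1; p/q = (1·6 + 1)/(1·1 + 0) = 7/1; p² − 47·q² = 49 − 47 = 2.
  k = 2: m = 5, d = 2, a = ⌊(6 + 5)/2⌋ = 5; p/q = (5·7 + 6)/(5·1 + 1) = 41/6; p² − 47·q² = 1681 − 1692 = -11.
  k = 3: m = 5, d = 11, a = ⌊(6 + 5)/11⌋ = 1; p/q = (1·41 + 7)/(1·6 + 1) = 48/7; p² − 47·q² = 2304 − 2303 = 1.
  The first convergent with p² − 47·q² = 1 gives the fundamental solution (x₁, y₁) = (48, 7).
Step 2: Apply the recurrence (x_{n+1}, y_{n+1}) = (x₁x_n + 47y₁y_n, x₁y_n + y₁x_n) repeatedly.
  From (x_1, y_1) = (48, 7): x_2 = 48·48 + 47·7·7 = 4607; y_2 = 48·7 + 7·48 = 672.
  From (x_2, y_2) = (4607, 672): x_3 = 48·4607 + 47·7·672 = 442224; y_3 = 48·672 + 7·4607 = 64505.
  From (x_3, y_3) = (442224, 64505): x_4 = 48·442224 + 47·7·64505 = 42448897; y_4 = 48·64505 + 7·442224 = 6191808.
  From (x_4, y_4) = (42448897, 6191808): x_5 = 48·42448897 + 47·7·6191808 = 4074651888; y_5 = 48·6191808 + 7·42448897 = 594349063.
  From (x_5, y_5) = (4074651888, 594349063): x_6 = 48·4074651888 + 47·7·594349063 = 391124132351; y_6 = 48·594349063 + 7·4074651888 = 57051318240.
Step 3: Verify x_6² - 47·y_6² = 152978086907322564787201 - 152978086907322564787200 = 1 (should be 1). ✓

(x_1, y_1) = (48, 7); (x_6, y_6) = (391124132351, 57051318240).
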